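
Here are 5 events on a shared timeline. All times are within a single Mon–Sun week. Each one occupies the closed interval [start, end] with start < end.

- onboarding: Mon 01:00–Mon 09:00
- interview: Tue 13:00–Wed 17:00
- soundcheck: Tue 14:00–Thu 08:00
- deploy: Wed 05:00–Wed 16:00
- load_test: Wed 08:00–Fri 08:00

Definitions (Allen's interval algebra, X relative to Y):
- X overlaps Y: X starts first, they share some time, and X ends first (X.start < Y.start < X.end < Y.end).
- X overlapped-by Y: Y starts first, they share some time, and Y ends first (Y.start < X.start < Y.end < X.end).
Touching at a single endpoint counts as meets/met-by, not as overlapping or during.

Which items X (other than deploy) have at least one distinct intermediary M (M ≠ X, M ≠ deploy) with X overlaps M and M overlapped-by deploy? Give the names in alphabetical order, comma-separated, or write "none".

interview, soundcheck

Target deploy = [Wed 05:00, Wed 16:00].
Intermediaries M with M overlapped-by deploy: load_test.
Via load_test — items with X overlaps load_test: interview, soundcheck.
Union: interview, soundcheck.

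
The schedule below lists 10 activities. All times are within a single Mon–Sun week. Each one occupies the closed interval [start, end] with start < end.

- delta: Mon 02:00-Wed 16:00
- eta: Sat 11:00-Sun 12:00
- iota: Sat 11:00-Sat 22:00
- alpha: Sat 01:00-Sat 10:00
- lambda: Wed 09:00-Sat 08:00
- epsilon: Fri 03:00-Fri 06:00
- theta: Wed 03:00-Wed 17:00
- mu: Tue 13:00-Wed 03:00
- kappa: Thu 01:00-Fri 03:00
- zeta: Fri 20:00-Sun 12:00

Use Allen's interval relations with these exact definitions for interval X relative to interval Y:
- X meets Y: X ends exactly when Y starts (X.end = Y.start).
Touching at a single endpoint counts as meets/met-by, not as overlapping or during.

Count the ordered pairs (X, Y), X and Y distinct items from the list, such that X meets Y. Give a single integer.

Checking all 90 ordered pairs for relation 'meets'; matching pairs in alphabetical order:
(kappa, epsilon): kappa meets epsilon ✓
(mu, theta): mu meets theta ✓
Count: 2.

2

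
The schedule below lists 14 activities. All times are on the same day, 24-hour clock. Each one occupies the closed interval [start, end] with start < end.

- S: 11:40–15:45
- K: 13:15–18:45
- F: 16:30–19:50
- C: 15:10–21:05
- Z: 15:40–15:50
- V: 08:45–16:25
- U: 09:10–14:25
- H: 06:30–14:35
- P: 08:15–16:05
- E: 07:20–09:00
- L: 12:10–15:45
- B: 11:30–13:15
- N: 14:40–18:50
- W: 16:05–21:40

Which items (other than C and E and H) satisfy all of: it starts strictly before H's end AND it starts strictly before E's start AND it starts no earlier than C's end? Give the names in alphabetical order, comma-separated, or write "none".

Conditions: its start is strictly before H's end (X.start < 14:35) AND its start is strictly before E's start (X.start < 07:20) AND its start is no earlier than C's end (X.start >= 21:05).
B: start 11:30 < 14:35? ✓; start 11:30 < 07:20? ✗; start 11:30 >= 21:05? ✗ → no.
F: start 16:30 < 14:35? ✗; start 16:30 < 07:20? ✗; start 16:30 >= 21:05? ✗ → no.
K: start 13:15 < 14:35? ✓; start 13:15 < 07:20? ✗; start 13:15 >= 21:05? ✗ → no.
L: start 12:10 < 14:35? ✓; start 12:10 < 07:20? ✗; start 12:10 >= 21:05? ✗ → no.
N: start 14:40 < 14:35? ✗; start 14:40 < 07:20? ✗; start 14:40 >= 21:05? ✗ → no.
P: start 08:15 < 14:35? ✓; start 08:15 < 07:20? ✗; start 08:15 >= 21:05? ✗ → no.
S: start 11:40 < 14:35? ✓; start 11:40 < 07:20? ✗; start 11:40 >= 21:05? ✗ → no.
U: start 09:10 < 14:35? ✓; start 09:10 < 07:20? ✗; start 09:10 >= 21:05? ✗ → no.
V: start 08:45 < 14:35? ✓; start 08:45 < 07:20? ✗; start 08:45 >= 21:05? ✗ → no.
W: start 16:05 < 14:35? ✗; start 16:05 < 07:20? ✗; start 16:05 >= 21:05? ✗ → no.
Z: start 15:40 < 14:35? ✗; start 15:40 < 07:20? ✗; start 15:40 >= 21:05? ✗ → no.
Result: none.

none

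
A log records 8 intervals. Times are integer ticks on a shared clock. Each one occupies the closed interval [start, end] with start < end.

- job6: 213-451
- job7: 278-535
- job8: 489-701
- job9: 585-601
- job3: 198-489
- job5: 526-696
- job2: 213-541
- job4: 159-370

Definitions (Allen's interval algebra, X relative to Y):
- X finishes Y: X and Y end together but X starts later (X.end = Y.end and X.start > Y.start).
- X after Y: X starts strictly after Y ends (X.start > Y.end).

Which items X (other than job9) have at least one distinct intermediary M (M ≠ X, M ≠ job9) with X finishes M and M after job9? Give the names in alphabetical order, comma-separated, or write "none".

Target job9 = [585, 601].
Intermediaries M with M after job9: none.
Union: none.

none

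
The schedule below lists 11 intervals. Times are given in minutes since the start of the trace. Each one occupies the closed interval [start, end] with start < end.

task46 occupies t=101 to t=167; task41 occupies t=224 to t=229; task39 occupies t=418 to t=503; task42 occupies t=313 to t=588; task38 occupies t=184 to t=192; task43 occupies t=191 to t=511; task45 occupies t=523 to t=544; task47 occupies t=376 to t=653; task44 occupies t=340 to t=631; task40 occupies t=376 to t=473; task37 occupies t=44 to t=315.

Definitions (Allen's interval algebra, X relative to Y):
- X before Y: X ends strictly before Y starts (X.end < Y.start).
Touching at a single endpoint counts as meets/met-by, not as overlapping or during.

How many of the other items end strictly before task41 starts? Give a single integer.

2

Target task41 = [t=224, t=229].
task37 [t=44, t=315] → contains → no.
task38 [t=184, t=192] → before → counts.
task39 [t=418, t=503] → after → no.
task40 [t=376, t=473] → after → no.
task42 [t=313, t=588] → after → no.
task43 [t=191, t=511] → contains → no.
task44 [t=340, t=631] → after → no.
task45 [t=523, t=544] → after → no.
task46 [t=101, t=167] → before → counts.
task47 [t=376, t=653] → after → no.
Total: 2.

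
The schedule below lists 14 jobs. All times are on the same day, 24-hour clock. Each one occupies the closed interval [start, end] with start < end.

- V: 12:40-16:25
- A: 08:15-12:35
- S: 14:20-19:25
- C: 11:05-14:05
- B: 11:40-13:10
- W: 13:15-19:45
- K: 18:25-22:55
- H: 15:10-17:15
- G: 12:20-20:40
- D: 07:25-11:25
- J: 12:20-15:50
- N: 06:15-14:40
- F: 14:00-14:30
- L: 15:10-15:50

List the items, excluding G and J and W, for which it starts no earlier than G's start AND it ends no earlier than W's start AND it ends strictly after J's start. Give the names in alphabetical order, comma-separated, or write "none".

F, H, K, L, S, V

Conditions: its start is no earlier than G's start (X.start >= 12:20) AND its end is no earlier than W's start (X.end >= 13:15) AND its end is strictly after J's start (X.end > 12:20).
A: start 08:15 >= 12:20? ✗; end 12:35 >= 13:15? ✗; end 12:35 > 12:20? ✓ → no.
B: start 11:40 >= 12:20? ✗; end 13:10 >= 13:15? ✗; end 13:10 > 12:20? ✓ → no.
C: start 11:05 >= 12:20? ✗; end 14:05 >= 13:15? ✓; end 14:05 > 12:20? ✓ → no.
D: start 07:25 >= 12:20? ✗; end 11:25 >= 13:15? ✗; end 11:25 > 12:20? ✗ → no.
F: start 14:00 >= 12:20? ✓; end 14:30 >= 13:15? ✓; end 14:30 > 12:20? ✓ → yes.
H: start 15:10 >= 12:20? ✓; end 17:15 >= 13:15? ✓; end 17:15 > 12:20? ✓ → yes.
K: start 18:25 >= 12:20? ✓; end 22:55 >= 13:15? ✓; end 22:55 > 12:20? ✓ → yes.
L: start 15:10 >= 12:20? ✓; end 15:50 >= 13:15? ✓; end 15:50 > 12:20? ✓ → yes.
N: start 06:15 >= 12:20? ✗; end 14:40 >= 13:15? ✓; end 14:40 > 12:20? ✓ → no.
S: start 14:20 >= 12:20? ✓; end 19:25 >= 13:15? ✓; end 19:25 > 12:20? ✓ → yes.
V: start 12:40 >= 12:20? ✓; end 16:25 >= 13:15? ✓; end 16:25 > 12:20? ✓ → yes.
Result: F, H, K, L, S, V.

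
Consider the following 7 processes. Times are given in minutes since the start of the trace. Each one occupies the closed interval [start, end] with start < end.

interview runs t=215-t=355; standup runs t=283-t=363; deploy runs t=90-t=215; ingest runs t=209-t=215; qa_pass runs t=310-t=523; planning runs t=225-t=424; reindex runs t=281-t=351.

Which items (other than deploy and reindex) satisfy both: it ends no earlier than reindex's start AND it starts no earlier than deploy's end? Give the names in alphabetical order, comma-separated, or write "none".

Conditions: its end is no earlier than reindex's start (X.end >= t=281) AND its start is no earlier than deploy's end (X.start >= t=215).
ingest: end t=215 >= t=281? ✗; start t=209 >= t=215? ✗ → no.
interview: end t=355 >= t=281? ✓; start t=215 >= t=215? ✓ → yes.
planning: end t=424 >= t=281? ✓; start t=225 >= t=215? ✓ → yes.
qa_pass: end t=523 >= t=281? ✓; start t=310 >= t=215? ✓ → yes.
standup: end t=363 >= t=281? ✓; start t=283 >= t=215? ✓ → yes.
Result: interview, planning, qa_pass, standup.

interview, planning, qa_pass, standup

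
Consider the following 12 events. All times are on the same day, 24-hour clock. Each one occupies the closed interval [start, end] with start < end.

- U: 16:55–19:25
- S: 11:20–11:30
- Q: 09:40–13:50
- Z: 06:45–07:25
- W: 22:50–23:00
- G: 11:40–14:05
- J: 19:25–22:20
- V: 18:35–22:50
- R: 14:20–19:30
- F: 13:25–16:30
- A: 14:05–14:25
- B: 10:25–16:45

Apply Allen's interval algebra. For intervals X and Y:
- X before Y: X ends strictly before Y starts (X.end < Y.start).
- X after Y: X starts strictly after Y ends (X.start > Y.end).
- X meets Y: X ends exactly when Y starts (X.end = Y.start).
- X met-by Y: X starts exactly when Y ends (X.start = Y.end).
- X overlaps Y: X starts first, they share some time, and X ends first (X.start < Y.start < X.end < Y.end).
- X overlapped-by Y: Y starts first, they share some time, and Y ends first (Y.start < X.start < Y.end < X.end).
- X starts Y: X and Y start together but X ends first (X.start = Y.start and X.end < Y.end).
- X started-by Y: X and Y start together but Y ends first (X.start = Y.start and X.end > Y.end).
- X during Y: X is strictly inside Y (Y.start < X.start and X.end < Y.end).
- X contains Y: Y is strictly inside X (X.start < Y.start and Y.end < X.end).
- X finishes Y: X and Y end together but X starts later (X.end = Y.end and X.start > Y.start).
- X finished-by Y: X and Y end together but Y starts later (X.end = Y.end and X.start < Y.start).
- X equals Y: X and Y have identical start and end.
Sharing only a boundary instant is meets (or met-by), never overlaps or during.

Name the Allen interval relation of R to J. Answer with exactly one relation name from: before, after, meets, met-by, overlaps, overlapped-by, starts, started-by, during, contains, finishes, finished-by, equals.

overlaps

R = [14:20, 19:30]; J = [19:25, 22:20].
Compare endpoints: R.start < J.start, R.start < J.end, R.end > J.start, R.end < J.end.
That pattern is 'overlaps'.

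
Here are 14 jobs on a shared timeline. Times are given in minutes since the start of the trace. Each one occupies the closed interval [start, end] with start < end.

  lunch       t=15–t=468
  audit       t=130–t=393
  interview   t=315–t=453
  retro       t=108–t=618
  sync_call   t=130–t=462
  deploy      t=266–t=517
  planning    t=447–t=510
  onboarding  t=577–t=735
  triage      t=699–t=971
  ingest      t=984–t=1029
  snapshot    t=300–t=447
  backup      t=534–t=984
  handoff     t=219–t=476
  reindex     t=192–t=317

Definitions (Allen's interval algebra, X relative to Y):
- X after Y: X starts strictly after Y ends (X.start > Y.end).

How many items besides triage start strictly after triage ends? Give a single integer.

1

Target triage = [t=699, t=971].
audit [t=130, t=393] → before → no.
backup [t=534, t=984] → contains → no.
deploy [t=266, t=517] → before → no.
handoff [t=219, t=476] → before → no.
ingest [t=984, t=1029] → after → counts.
interview [t=315, t=453] → before → no.
lunch [t=15, t=468] → before → no.
onboarding [t=577, t=735] → overlaps → no.
planning [t=447, t=510] → before → no.
reindex [t=192, t=317] → before → no.
retro [t=108, t=618] → before → no.
snapshot [t=300, t=447] → before → no.
sync_call [t=130, t=462] → before → no.
Total: 1.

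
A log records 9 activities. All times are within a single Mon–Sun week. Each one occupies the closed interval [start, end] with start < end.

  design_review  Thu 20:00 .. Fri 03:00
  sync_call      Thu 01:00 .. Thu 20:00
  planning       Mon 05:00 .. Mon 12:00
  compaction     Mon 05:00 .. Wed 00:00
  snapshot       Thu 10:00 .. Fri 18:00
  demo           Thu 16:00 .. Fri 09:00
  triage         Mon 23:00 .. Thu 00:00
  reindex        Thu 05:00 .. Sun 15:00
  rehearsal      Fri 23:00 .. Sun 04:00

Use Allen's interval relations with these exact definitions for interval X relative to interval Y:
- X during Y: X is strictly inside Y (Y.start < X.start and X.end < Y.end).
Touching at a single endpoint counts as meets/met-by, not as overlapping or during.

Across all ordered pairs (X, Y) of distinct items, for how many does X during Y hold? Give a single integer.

Checking all 72 ordered pairs for relation 'during'; matching pairs in alphabetical order:
(demo, reindex): demo during reindex ✓
(demo, snapshot): demo during snapshot ✓
(design_review, demo): design_review during demo ✓
(design_review, reindex): design_review during reindex ✓
(design_review, snapshot): design_review during snapshot ✓
(rehearsal, reindex): rehearsal during reindex ✓
(snapshot, reindex): snapshot during reindex ✓
Count: 7.

7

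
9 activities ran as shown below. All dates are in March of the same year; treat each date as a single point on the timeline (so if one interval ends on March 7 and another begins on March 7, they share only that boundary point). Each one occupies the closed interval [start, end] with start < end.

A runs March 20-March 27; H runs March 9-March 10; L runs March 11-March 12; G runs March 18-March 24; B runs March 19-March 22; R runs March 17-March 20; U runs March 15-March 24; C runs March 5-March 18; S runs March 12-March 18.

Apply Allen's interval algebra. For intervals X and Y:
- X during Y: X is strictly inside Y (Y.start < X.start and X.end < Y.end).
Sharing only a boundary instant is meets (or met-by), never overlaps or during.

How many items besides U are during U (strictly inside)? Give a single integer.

2

Target U = [March 15, March 24].
A [March 20, March 27] → overlapped-by → no.
B [March 19, March 22] → during → counts.
C [March 5, March 18] → overlaps → no.
G [March 18, March 24] → finishes → no.
H [March 9, March 10] → before → no.
L [March 11, March 12] → before → no.
R [March 17, March 20] → during → counts.
S [March 12, March 18] → overlaps → no.
Total: 2.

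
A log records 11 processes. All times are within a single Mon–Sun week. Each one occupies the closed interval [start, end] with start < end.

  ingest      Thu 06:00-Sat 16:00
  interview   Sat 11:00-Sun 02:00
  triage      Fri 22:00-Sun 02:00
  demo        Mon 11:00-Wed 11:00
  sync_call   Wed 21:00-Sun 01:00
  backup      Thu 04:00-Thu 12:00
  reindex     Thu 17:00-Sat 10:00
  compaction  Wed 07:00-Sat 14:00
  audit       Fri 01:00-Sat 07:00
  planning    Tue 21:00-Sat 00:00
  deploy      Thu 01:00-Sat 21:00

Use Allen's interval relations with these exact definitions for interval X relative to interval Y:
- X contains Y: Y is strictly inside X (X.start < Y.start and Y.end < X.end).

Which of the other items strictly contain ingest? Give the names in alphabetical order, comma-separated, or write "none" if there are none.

Target ingest = [Thu 06:00, Sat 16:00].
audit [Fri 01:00, Sat 07:00] → during → no.
backup [Thu 04:00, Thu 12:00] → overlaps → no.
compaction [Wed 07:00, Sat 14:00] → overlaps → no.
demo [Mon 11:00, Wed 11:00] → before → no.
deploy [Thu 01:00, Sat 21:00] → contains → yes.
interview [Sat 11:00, Sun 02:00] → overlapped-by → no.
planning [Tue 21:00, Sat 00:00] → overlaps → no.
reindex [Thu 17:00, Sat 10:00] → during → no.
sync_call [Wed 21:00, Sun 01:00] → contains → yes.
triage [Fri 22:00, Sun 02:00] → overlapped-by → no.
Result: deploy, sync_call.

deploy, sync_call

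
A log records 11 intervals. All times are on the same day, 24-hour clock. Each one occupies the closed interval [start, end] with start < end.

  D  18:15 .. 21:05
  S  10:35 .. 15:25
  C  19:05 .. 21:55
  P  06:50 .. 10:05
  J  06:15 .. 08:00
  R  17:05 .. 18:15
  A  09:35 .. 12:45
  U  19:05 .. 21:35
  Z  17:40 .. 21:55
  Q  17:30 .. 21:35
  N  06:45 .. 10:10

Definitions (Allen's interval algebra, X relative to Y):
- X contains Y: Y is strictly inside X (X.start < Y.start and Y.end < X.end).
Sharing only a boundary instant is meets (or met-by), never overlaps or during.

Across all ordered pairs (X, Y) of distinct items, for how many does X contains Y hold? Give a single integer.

Checking all 110 ordered pairs for relation 'contains'; matching pairs in alphabetical order:
(N, P): N contains P ✓
(Q, D): Q contains D ✓
(Z, D): Z contains D ✓
(Z, U): Z contains U ✓
Count: 4.

4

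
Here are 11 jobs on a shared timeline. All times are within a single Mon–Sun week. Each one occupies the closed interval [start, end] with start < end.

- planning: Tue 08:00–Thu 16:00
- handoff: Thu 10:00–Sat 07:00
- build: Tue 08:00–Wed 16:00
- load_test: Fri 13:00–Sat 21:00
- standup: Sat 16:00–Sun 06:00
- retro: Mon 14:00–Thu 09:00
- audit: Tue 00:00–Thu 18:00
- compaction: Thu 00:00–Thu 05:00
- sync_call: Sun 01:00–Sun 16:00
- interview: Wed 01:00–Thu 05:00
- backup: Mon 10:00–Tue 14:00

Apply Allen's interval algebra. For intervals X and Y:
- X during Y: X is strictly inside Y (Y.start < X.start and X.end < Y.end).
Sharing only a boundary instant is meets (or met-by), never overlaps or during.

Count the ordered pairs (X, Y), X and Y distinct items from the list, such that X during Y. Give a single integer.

9

Checking all 110 ordered pairs for relation 'during'; matching pairs in alphabetical order:
(build, audit): build during audit ✓
(build, retro): build during retro ✓
(compaction, audit): compaction during audit ✓
(compaction, planning): compaction during planning ✓
(compaction, retro): compaction during retro ✓
(interview, audit): interview during audit ✓
(interview, planning): interview during planning ✓
(interview, retro): interview during retro ✓
(planning, audit): planning during audit ✓
Count: 9.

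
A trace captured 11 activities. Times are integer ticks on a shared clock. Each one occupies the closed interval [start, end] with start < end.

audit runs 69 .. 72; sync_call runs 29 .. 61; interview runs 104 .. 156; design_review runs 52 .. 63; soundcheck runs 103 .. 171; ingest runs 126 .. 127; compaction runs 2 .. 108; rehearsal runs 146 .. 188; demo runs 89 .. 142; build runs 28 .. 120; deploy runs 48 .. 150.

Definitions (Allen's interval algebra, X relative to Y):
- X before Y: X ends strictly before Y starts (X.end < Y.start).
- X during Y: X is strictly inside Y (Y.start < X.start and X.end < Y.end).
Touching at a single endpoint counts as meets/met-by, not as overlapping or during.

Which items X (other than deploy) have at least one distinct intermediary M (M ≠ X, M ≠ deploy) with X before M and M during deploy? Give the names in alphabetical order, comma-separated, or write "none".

Target deploy = [48, 150].
Intermediaries M with M during deploy: audit, demo, design_review, ingest.
Via audit — items with X before audit: design_review, sync_call.
Via demo — items with X before demo: audit, design_review, sync_call.
Via design_review — items with X before design_review: none.
Via ingest — items with X before ingest: audit, build, compaction, design_review, sync_call.
Union: audit, build, compaction, design_review, sync_call.

audit, build, compaction, design_review, sync_call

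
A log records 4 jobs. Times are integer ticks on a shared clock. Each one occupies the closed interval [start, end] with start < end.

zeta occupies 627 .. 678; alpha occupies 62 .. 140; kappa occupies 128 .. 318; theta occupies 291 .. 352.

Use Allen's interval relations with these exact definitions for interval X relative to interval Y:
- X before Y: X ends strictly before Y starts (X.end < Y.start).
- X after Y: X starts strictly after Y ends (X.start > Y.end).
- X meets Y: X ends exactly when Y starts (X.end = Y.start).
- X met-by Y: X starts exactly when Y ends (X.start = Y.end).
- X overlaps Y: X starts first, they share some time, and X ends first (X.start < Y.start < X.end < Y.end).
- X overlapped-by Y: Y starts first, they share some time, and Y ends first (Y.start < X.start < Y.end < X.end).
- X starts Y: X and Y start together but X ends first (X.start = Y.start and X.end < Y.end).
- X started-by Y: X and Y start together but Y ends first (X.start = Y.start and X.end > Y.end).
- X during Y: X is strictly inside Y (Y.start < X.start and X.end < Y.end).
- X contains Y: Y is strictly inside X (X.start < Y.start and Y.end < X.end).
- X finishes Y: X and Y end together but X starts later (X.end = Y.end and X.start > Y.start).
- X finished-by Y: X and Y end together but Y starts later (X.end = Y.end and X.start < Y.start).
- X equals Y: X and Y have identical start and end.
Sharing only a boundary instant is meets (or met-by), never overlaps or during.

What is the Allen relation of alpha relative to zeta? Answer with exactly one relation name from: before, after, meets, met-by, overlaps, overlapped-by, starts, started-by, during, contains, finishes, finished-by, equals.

alpha = [62, 140]; zeta = [627, 678].
Compare endpoints: alpha.start < zeta.start, alpha.start < zeta.end, alpha.end < zeta.start, alpha.end < zeta.end.
That pattern is 'before'.

before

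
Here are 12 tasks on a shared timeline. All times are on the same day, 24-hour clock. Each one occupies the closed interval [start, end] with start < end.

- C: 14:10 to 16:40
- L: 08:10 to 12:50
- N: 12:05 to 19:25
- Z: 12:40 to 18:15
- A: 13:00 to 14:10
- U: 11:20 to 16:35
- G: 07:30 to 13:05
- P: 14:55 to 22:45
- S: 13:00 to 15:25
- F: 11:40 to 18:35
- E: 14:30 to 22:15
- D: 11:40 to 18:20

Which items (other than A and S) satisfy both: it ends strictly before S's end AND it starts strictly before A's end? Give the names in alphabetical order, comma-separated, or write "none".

Conditions: its end is strictly before S's end (X.end < 15:25) AND its start is strictly before A's end (X.start < 14:10).
C: end 16:40 < 15:25? ✗; start 14:10 < 14:10? ✗ → no.
D: end 18:20 < 15:25? ✗; start 11:40 < 14:10? ✓ → no.
E: end 22:15 < 15:25? ✗; start 14:30 < 14:10? ✗ → no.
F: end 18:35 < 15:25? ✗; start 11:40 < 14:10? ✓ → no.
G: end 13:05 < 15:25? ✓; start 07:30 < 14:10? ✓ → yes.
L: end 12:50 < 15:25? ✓; start 08:10 < 14:10? ✓ → yes.
N: end 19:25 < 15:25? ✗; start 12:05 < 14:10? ✓ → no.
P: end 22:45 < 15:25? ✗; start 14:55 < 14:10? ✗ → no.
U: end 16:35 < 15:25? ✗; start 11:20 < 14:10? ✓ → no.
Z: end 18:15 < 15:25? ✗; start 12:40 < 14:10? ✓ → no.
Result: G, L.

G, L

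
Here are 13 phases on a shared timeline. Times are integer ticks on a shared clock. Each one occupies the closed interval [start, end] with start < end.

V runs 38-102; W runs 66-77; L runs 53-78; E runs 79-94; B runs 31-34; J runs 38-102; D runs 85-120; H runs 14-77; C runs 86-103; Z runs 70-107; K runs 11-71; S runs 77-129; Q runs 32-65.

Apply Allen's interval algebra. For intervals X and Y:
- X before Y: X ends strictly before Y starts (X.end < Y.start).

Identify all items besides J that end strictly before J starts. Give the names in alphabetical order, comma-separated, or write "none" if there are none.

B

Target J = [38, 102].
B [31, 34] → before → yes.
C [86, 103] → overlapped-by → no.
D [85, 120] → overlapped-by → no.
E [79, 94] → during → no.
H [14, 77] → overlaps → no.
K [11, 71] → overlaps → no.
L [53, 78] → during → no.
Q [32, 65] → overlaps → no.
S [77, 129] → overlapped-by → no.
V [38, 102] → equals → no.
W [66, 77] → during → no.
Z [70, 107] → overlapped-by → no.
Result: B.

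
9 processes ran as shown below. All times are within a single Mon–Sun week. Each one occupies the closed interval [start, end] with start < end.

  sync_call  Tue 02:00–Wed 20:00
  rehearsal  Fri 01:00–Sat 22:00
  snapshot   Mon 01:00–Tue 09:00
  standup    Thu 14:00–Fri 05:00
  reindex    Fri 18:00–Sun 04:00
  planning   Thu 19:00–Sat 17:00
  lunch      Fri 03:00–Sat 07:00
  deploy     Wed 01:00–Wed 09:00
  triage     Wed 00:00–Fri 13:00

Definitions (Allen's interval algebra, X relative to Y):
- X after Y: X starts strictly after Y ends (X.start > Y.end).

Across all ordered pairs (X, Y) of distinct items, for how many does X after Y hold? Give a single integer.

Checking all 72 ordered pairs for relation 'after'; matching pairs in alphabetical order:
(deploy, snapshot): deploy after snapshot ✓
(lunch, deploy): lunch after deploy ✓
(lunch, snapshot): lunch after snapshot ✓
(lunch, sync_call): lunch after sync_call ✓
(planning, deploy): planning after deploy ✓
(planning, snapshot): planning after snapshot ✓
(planning, sync_call): planning after sync_call ✓
(rehearsal, deploy): rehearsal after deploy ✓
(rehearsal, snapshot): rehearsal after snapshot ✓
(rehearsal, sync_call): rehearsal after sync_call ✓
(reindex, deploy): reindex after deploy ✓
(reindex, snapshot): reindex after snapshot ✓
(reindex, standup): reindex after standup ✓
(reindex, sync_call): reindex after sync_call ✓
(reindex, triage): reindex after triage ✓
(standup, deploy): standup after deploy ✓
(standup, snapshot): standup after snapshot ✓
(standup, sync_call): standup after sync_call ✓
(triage, snapshot): triage after snapshot ✓
Count: 19.

19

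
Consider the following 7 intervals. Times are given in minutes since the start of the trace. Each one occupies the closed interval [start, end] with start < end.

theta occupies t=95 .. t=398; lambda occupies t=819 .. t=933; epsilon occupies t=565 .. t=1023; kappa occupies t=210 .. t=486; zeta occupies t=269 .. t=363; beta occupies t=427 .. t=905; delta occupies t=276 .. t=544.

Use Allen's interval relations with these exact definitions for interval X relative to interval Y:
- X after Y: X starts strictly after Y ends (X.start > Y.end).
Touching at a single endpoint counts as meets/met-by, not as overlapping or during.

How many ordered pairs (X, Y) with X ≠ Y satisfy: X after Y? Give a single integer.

Checking all 42 ordered pairs for relation 'after'; matching pairs in alphabetical order:
(beta, theta): beta after theta ✓
(beta, zeta): beta after zeta ✓
(epsilon, delta): epsilon after delta ✓
(epsilon, kappa): epsilon after kappa ✓
(epsilon, theta): epsilon after theta ✓
(epsilon, zeta): epsilon after zeta ✓
(lambda, delta): lambda after delta ✓
(lambda, kappa): lambda after kappa ✓
(lambda, theta): lambda after theta ✓
(lambda, zeta): lambda after zeta ✓
Count: 10.

10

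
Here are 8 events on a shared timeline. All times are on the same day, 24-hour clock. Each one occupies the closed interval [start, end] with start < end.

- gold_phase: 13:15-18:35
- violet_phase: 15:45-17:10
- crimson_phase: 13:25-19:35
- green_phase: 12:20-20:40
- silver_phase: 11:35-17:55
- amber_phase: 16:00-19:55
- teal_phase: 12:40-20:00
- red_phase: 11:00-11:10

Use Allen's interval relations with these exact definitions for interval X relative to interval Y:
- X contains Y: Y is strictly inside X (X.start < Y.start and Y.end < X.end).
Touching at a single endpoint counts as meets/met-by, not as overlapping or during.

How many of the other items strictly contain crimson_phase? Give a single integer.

Target crimson_phase = [13:25, 19:35].
amber_phase [16:00, 19:55] → overlapped-by → no.
gold_phase [13:15, 18:35] → overlaps → no.
green_phase [12:20, 20:40] → contains → counts.
red_phase [11:00, 11:10] → before → no.
silver_phase [11:35, 17:55] → overlaps → no.
teal_phase [12:40, 20:00] → contains → counts.
violet_phase [15:45, 17:10] → during → no.
Total: 2.

2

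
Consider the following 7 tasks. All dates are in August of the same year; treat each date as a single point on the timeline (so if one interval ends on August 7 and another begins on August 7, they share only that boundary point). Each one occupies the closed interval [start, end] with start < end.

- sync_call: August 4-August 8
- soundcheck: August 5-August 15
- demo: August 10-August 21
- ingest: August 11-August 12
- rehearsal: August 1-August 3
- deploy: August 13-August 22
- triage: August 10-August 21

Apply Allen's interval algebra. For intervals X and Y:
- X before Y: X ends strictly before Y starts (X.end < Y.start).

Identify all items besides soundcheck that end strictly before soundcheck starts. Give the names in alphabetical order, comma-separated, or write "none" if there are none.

rehearsal

Target soundcheck = [August 5, August 15].
demo [August 10, August 21] → overlapped-by → no.
deploy [August 13, August 22] → overlapped-by → no.
ingest [August 11, August 12] → during → no.
rehearsal [August 1, August 3] → before → yes.
sync_call [August 4, August 8] → overlaps → no.
triage [August 10, August 21] → overlapped-by → no.
Result: rehearsal.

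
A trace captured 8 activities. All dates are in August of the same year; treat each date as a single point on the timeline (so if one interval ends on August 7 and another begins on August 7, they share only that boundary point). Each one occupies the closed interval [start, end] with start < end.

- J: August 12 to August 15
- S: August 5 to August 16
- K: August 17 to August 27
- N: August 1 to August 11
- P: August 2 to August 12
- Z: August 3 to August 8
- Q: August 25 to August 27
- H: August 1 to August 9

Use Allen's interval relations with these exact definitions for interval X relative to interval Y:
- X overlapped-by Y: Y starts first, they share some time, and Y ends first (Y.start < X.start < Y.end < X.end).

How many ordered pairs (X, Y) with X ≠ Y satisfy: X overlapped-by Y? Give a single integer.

6

Checking all 56 ordered pairs for relation 'overlapped-by'; matching pairs in alphabetical order:
(P, H): P overlapped-by H ✓
(P, N): P overlapped-by N ✓
(S, H): S overlapped-by H ✓
(S, N): S overlapped-by N ✓
(S, P): S overlapped-by P ✓
(S, Z): S overlapped-by Z ✓
Count: 6.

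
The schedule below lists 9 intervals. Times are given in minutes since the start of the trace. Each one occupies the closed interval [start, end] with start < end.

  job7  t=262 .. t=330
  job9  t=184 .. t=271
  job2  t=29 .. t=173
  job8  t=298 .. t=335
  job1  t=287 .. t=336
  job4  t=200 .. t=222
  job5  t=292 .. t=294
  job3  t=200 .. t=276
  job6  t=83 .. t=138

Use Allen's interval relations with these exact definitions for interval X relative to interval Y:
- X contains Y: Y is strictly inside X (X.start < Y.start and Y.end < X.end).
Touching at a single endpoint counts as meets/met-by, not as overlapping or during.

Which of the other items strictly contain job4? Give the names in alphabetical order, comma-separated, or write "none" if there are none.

job9

Target job4 = [t=200, t=222].
job1 [t=287, t=336] → after → no.
job2 [t=29, t=173] → before → no.
job3 [t=200, t=276] → started-by → no.
job5 [t=292, t=294] → after → no.
job6 [t=83, t=138] → before → no.
job7 [t=262, t=330] → after → no.
job8 [t=298, t=335] → after → no.
job9 [t=184, t=271] → contains → yes.
Result: job9.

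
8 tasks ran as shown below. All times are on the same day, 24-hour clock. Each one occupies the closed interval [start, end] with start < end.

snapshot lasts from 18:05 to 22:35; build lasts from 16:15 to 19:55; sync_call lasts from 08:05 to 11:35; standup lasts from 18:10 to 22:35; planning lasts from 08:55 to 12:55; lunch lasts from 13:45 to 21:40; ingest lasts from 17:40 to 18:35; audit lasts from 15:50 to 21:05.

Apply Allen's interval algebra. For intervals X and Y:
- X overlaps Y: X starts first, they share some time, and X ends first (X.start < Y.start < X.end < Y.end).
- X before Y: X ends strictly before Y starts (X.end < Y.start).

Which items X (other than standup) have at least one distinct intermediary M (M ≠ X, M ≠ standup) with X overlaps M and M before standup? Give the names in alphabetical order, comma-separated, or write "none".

Target standup = [18:10, 22:35].
Intermediaries M with M before standup: planning, sync_call.
Via planning — items with X overlaps planning: sync_call.
Via sync_call — items with X overlaps sync_call: none.
Union: sync_call.

sync_call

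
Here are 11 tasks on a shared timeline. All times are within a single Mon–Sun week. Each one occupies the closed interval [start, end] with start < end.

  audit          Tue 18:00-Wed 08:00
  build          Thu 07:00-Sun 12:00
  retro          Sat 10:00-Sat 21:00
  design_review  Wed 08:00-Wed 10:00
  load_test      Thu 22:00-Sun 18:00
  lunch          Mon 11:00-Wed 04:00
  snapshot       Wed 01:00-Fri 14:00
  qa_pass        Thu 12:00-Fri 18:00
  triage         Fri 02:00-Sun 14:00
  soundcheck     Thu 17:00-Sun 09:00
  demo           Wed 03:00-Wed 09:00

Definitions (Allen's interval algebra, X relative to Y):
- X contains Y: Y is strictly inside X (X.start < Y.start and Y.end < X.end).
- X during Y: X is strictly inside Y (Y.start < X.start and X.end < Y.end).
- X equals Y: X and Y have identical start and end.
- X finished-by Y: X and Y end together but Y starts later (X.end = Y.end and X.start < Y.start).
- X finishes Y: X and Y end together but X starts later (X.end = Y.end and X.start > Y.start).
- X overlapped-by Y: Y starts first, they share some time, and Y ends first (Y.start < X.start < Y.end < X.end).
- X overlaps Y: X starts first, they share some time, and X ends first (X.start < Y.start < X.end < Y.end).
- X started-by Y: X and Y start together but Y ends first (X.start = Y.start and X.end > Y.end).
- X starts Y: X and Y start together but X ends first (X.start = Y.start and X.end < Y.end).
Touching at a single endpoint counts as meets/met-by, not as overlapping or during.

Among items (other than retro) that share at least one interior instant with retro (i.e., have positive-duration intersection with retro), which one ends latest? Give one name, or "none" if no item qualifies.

Target retro = [Sat 10:00, Sat 21:00].
audit [Tue 18:00, Wed 08:00] → before → excluded.
build [Thu 07:00, Sun 12:00] → contains → candidate.
demo [Wed 03:00, Wed 09:00] → before → excluded.
design_review [Wed 08:00, Wed 10:00] → before → excluded.
load_test [Thu 22:00, Sun 18:00] → contains → candidate.
lunch [Mon 11:00, Wed 04:00] → before → excluded.
qa_pass [Thu 12:00, Fri 18:00] → before → excluded.
snapshot [Wed 01:00, Fri 14:00] → before → excluded.
soundcheck [Thu 17:00, Sun 09:00] → contains → candidate.
triage [Fri 02:00, Sun 14:00] → contains → candidate.
Among candidates, latest end is Sun 18:00 → load_test.

load_test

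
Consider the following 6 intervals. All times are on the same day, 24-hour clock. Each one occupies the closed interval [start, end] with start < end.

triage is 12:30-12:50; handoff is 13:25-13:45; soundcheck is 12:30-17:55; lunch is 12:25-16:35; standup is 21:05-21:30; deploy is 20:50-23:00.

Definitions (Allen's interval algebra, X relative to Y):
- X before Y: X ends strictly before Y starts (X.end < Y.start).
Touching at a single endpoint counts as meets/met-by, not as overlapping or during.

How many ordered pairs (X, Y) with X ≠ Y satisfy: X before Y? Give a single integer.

Checking all 30 ordered pairs for relation 'before'; matching pairs in alphabetical order:
(handoff, deploy): handoff before deploy ✓
(handoff, standup): handoff before standup ✓
(lunch, deploy): lunch before deploy ✓
(lunch, standup): lunch before standup ✓
(soundcheck, deploy): soundcheck before deploy ✓
(soundcheck, standup): soundcheck before standup ✓
(triage, deploy): triage before deploy ✓
(triage, handoff): triage before handoff ✓
(triage, standup): triage before standup ✓
Count: 9.

9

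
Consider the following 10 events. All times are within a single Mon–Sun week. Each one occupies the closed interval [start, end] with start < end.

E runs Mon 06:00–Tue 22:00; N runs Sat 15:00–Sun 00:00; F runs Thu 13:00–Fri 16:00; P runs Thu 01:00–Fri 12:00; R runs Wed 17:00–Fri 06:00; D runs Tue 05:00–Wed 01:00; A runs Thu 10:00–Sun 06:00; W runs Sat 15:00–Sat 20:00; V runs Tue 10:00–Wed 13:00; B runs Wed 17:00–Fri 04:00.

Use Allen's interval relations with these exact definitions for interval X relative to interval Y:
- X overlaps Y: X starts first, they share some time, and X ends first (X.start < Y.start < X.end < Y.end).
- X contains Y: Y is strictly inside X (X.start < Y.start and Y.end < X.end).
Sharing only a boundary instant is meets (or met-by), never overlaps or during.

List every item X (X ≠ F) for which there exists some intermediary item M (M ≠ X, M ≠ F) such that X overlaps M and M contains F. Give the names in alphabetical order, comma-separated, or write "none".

B, P, R

Target F = [Thu 13:00, Fri 16:00].
Intermediaries M with M contains F: A.
Via A — items with X overlaps A: B, P, R.
Union: B, P, R.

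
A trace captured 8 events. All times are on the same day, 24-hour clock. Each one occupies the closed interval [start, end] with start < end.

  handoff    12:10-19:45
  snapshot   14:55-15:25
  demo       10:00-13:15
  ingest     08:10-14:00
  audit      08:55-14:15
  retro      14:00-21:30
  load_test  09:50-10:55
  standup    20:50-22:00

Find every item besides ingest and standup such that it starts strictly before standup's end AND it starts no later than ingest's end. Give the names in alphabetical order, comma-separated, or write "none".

Conditions: its start is strictly before standup's end (X.start < 22:00) AND its start is no later than ingest's end (X.start <= 14:00).
audit: start 08:55 < 22:00? ✓; start 08:55 <= 14:00? ✓ → yes.
demo: start 10:00 < 22:00? ✓; start 10:00 <= 14:00? ✓ → yes.
handoff: start 12:10 < 22:00? ✓; start 12:10 <= 14:00? ✓ → yes.
load_test: start 09:50 < 22:00? ✓; start 09:50 <= 14:00? ✓ → yes.
retro: start 14:00 < 22:00? ✓; start 14:00 <= 14:00? ✓ → yes.
snapshot: start 14:55 < 22:00? ✓; start 14:55 <= 14:00? ✗ → no.
Result: audit, demo, handoff, load_test, retro.

audit, demo, handoff, load_test, retro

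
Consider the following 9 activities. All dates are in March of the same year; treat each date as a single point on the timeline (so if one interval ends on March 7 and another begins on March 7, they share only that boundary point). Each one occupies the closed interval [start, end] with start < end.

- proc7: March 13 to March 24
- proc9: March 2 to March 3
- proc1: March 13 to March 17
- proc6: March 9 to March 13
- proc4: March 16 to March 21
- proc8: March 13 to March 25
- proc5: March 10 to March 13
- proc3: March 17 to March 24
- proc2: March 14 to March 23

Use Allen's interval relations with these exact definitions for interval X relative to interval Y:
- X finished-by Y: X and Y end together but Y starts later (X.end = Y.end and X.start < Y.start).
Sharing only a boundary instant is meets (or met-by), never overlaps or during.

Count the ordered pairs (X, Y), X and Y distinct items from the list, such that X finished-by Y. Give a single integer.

2

Checking all 72 ordered pairs for relation 'finished-by'; matching pairs in alphabetical order:
(proc6, proc5): proc6 finished-by proc5 ✓
(proc7, proc3): proc7 finished-by proc3 ✓
Count: 2.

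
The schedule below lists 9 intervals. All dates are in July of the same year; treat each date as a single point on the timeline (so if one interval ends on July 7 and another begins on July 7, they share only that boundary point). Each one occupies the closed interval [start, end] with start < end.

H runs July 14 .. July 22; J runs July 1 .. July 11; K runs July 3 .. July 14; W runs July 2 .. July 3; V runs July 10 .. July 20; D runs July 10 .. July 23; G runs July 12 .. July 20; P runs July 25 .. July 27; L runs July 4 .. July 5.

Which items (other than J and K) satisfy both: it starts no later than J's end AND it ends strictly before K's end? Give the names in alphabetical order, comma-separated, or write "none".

L, W

Conditions: its start is no later than J's end (X.start <= July 11) AND its end is strictly before K's end (X.end < July 14).
D: start July 10 <= July 11? ✓; end July 23 < July 14? ✗ → no.
G: start July 12 <= July 11? ✗; end July 20 < July 14? ✗ → no.
H: start July 14 <= July 11? ✗; end July 22 < July 14? ✗ → no.
L: start July 4 <= July 11? ✓; end July 5 < July 14? ✓ → yes.
P: start July 25 <= July 11? ✗; end July 27 < July 14? ✗ → no.
V: start July 10 <= July 11? ✓; end July 20 < July 14? ✗ → no.
W: start July 2 <= July 11? ✓; end July 3 < July 14? ✓ → yes.
Result: L, W.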